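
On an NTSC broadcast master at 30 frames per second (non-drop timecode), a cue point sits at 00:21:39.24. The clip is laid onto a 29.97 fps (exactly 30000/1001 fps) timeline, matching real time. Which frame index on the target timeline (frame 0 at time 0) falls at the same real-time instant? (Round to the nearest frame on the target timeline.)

frame 38955

Source frame index: (0×3600 + 21×60 + 39) × 30 + 24 = 38994.
Real time: 38994 / (30) = 6499/5 s.
Target frame: (6499/5) × (30000/1001) = 38994000/1001 ≈ 38955.045 → 38955.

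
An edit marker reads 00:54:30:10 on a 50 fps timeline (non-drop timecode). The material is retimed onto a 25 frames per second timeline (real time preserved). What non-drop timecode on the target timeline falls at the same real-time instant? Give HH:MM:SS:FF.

00:54:30:05

Source frame index: (0×3600 + 54×60 + 30) × 50 + 10 = 163510.
Real time: 163510 / (50) = 16351/5 s.
Target frame: (16351/5) × (25) = 81755.
At 25 labels/s: frame 81755 → 00:54:30:05.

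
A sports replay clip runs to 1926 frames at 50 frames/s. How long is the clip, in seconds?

Running time = 1926 / (50) = 38.52 s.

38.52 seconds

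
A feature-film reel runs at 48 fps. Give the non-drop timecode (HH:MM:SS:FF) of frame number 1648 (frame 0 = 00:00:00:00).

00:00:34:16

1648 ÷ 48 = 34 full seconds, remainder 16 frames.
34 s = 0 h 0 min 34 s.
Timecode: 00:00:34:16.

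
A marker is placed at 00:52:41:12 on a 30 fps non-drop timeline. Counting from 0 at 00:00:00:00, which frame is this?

94842

Total seconds to the label: (0 × 3600 + 52 × 60 + 41) = 3161.
Frame index = 3161 × 30 + 12 = 94842.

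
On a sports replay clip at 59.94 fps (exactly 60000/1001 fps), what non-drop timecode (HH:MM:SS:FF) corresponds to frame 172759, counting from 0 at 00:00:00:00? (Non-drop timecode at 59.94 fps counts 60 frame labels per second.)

172759 ÷ 60 = 2879 full seconds, remainder 19 frames.
2879 s = 0 h 47 min 59 s.
Timecode: 00:47:59:19.

00:47:59:19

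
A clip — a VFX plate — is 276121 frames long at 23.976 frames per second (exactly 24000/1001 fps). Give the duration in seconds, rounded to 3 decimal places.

11516.547 seconds

Running time = 276121 × 1001/24000 = 276397121/24000 s ≈ 11516.547 s.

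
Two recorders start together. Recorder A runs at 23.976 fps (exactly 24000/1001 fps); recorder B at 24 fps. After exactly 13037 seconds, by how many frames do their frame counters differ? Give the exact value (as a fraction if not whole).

A emits 24000/1001 × 13037 = 312888000/1001 frames; B emits 24 × 13037 = 312888.
Difference = 312888/1001 frames (≈ 312.5754); B is ahead of A.

312888/1001 frames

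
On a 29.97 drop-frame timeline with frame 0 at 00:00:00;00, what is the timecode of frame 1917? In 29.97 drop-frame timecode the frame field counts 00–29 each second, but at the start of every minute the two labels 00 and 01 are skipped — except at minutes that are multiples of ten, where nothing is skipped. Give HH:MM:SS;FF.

Each 10-minute DF block holds 10 × 60 × 30 − 9 × 2 = 17982 frames. 1917 ÷ 17982 → 0 full blocks, remainder 1917.
Within the partial block the first minute is 1800 frames and each further minute 1798, so 1 further minute boundary passed. Total skipped labels = 18 × 0 + 2 × 1 = 2.
Non-drop label index = 1917 + 2 = 1919; at 30 labels/s that is 00:01:03:29, i.e. DF 00:01:03;29.

00:01:03;29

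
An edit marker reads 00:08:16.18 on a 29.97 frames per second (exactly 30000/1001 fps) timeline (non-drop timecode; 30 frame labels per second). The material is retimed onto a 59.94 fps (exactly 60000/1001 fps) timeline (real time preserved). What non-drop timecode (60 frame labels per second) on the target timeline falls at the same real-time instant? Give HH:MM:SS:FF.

Source frame index: (0×3600 + 8×60 + 16) × 30 + 18 = 14898.
Real time: 14898 / (30000/1001) = 2485483/5000 s.
Target frame: (2485483/5000) × (60000/1001) = 29796.
At 60 labels/s: frame 29796 → 00:08:16:36.

00:08:16:36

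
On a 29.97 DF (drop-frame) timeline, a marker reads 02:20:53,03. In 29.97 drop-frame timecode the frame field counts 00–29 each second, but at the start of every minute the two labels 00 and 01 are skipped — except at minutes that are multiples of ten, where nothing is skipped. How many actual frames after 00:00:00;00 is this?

Complete 10-minute blocks: 14, each 17982 frames → 251748.
Remaining 0 whole minutes in the current block: 0 frames.
Within the current minute: 53 × 30 + 3 = 1593. Total = 251748 + 0 + 1593 = 253341.

253341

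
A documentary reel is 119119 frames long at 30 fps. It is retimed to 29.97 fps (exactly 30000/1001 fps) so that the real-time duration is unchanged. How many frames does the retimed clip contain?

Target frames = source frames × (target rate / source rate) = 119119 × (30000/1001)/(30) = 119119 × 1000/1001 = 119000.

119000 frames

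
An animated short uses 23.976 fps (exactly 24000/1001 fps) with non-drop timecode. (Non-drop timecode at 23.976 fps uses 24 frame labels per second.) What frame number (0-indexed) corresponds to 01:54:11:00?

164424

Total seconds to the label: (1 × 3600 + 54 × 60 + 11) = 6851.
Frame index = 6851 × 24 + 0 = 164424.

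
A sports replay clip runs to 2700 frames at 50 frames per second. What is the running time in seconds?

54 seconds

Running time = 2700 / (50) = 54 s.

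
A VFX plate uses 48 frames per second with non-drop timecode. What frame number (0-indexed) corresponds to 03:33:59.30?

Total seconds to the label: (3 × 3600 + 33 × 60 + 59) = 12839.
Frame index = 12839 × 48 + 30 = 616302.

616302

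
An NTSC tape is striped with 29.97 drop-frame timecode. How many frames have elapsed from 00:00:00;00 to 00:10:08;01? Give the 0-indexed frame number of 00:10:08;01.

As if non-drop at 30 labels/s: (0 × 3600 + 10 × 60 + 8) × 30 + 1 = 18241.
Minute boundaries passed: 10; those not divisible by 10: 10 − 1 = 9; dropped labels = 2 × 9 = 18.
Actual frame index = 18241 − 18 = 18223.

18223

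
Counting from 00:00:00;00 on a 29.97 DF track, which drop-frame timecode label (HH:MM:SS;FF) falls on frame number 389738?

Each 10-minute DF block holds 10 × 60 × 30 − 9 × 2 = 17982 frames. 389738 ÷ 17982 → 21 full blocks, remainder 12116.
Within the partial block the first minute is 1800 frames and each further minute 1798, so 6 further minute boundaries passed. Total skipped labels = 18 × 21 + 2 × 6 = 390.
Non-drop label index = 389738 + 390 = 390128; at 30 labels/s that is 03:36:44:08, i.e. DF 03:36:44;08.

03:36:44;08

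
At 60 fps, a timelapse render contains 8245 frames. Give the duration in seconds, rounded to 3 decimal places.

Running time = 8245 × 1/60 = 1649/12 s ≈ 137.417 s.

137.417 seconds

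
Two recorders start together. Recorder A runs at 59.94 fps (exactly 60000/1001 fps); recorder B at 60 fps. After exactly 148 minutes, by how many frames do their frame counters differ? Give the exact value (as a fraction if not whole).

148 min = 8880 s.
A emits 60000/1001 × 8880 = 532800000/1001 frames; B emits 60 × 8880 = 532800.
Difference = 532800/1001 frames (≈ 532.2677); B is ahead of A.

532800/1001 frames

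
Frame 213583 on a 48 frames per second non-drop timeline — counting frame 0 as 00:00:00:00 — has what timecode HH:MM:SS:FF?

01:14:09:31

213583 ÷ 48 = 4449 full seconds, remainder 31 frames.
4449 s = 1 h 14 min 9 s.
Timecode: 01:14:09:31.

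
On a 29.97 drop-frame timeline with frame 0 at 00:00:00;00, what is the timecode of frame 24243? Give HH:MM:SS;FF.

Each 10-minute DF block holds 10 × 60 × 30 − 9 × 2 = 17982 frames. 24243 ÷ 17982 → 1 full block, remainder 6261.
Within the partial block the first minute is 1800 frames and each further minute 1798, so 3 further minute boundaries passed. Total skipped labels = 18 × 1 + 2 × 3 = 24.
Non-drop label index = 24243 + 24 = 24267; at 30 labels/s that is 00:13:28:27, i.e. DF 00:13:28;27.

00:13:28;27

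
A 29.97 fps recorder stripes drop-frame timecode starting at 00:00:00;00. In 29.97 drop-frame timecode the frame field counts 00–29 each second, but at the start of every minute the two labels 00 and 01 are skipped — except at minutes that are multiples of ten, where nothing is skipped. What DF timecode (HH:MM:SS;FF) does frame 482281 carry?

Ten DF minutes hold 17982 frames, so frame 482281 lies in block 26 (frames 467532–485513) with 14749 frames into that block.
The block's first minute is 1800 frames and the rest 1798 each; 14749 frames reaches minute 8, so 26 × 18 + 8 × 2 = 484 labels have been skipped so far.
Adding those back, label number 482281 + 484 = 482765 at 30 labels/s is 16092 s + 5 f = 4 h 28 min 12 s frame 5, i.e. 04:28:12;05.

04:28:12;05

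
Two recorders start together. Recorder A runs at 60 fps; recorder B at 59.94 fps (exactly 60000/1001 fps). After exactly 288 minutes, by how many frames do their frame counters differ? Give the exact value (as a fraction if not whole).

1036800/1001 frames

288 min = 17280 s.
A emits 60 × 17280 = 1036800 frames; B emits 60000/1001 × 17280 = 1036800000/1001.
Difference = 1036800/1001 frames (≈ 1035.7642); B is behind A.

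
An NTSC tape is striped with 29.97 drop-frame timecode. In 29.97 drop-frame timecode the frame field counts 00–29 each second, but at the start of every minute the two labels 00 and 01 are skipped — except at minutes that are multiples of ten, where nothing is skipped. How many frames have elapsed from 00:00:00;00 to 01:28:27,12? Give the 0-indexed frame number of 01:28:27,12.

Complete 10-minute blocks: 8, each 17982 frames → 143856.
Remaining 8 whole minutes in the current block: 1800 + 7 × 1798 = 14386 frames.
Within the current minute: 27 × 30 + 12 − 2 = 820 (labels ;00/;01 skipped at this minute). Total = 143856 + 14386 + 820 = 159062.

159062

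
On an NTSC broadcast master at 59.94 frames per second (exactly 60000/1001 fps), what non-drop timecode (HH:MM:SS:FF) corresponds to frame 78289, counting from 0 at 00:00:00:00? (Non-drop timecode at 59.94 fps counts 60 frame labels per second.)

78289 ÷ 60 = 1304 full seconds, remainder 49 frames.
1304 s = 0 h 21 min 44 s.
Timecode: 00:21:44:49.

00:21:44:49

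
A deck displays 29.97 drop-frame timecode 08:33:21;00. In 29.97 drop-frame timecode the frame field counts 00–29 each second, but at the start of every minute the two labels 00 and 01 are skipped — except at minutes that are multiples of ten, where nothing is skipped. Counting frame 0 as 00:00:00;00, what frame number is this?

Complete 10-minute blocks: 51, each 17982 frames → 917082.
Remaining 3 whole minutes in the current block: 1800 + 2 × 1798 = 5396 frames.
Within the current minute: 21 × 30 + 0 − 2 = 628 (labels ;00/;01 skipped at this minute). Total = 917082 + 5396 + 628 = 923106.

923106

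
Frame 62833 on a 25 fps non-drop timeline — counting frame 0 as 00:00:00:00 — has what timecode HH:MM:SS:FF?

62833 ÷ 25 = 2513 full seconds, remainder 8 frames.
2513 s = 0 h 41 min 53 s.
Timecode: 00:41:53:08.

00:41:53:08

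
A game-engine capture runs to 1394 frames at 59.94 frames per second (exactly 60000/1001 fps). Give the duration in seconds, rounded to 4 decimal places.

Running time = 1394 × 1001/60000 = 697697/30000 s ≈ 23.2566 s.

23.2566 seconds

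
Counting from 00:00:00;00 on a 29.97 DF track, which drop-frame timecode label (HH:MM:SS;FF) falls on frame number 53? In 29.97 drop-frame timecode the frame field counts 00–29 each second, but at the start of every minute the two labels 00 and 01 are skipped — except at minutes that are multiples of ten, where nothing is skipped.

Ten DF minutes hold 17982 frames, so frame 53 lies in block 0 (frames 0–17981) with 53 frames into that block.
The block's first minute is 1800 frames and the rest 1798 each; 53 frames reaches minute 0, so 0 × 18 + 0 × 2 = 0 labels have been skipped so far.
Adding those back, label number 53 + 0 = 53 at 30 labels/s is 1 s + 23 f = 0 h 0 min 1 s frame 23, i.e. 00:00:01;23.

00:00:01;23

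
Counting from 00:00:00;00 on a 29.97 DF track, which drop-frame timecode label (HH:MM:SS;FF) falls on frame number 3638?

Each 10-minute DF block holds 10 × 60 × 30 − 9 × 2 = 17982 frames. 3638 ÷ 17982 → 0 full blocks, remainder 3638.
Within the partial block the first minute is 1800 frames and each further minute 1798, so 2 further minute boundaries passed. Total skipped labels = 18 × 0 + 2 × 2 = 4.
Non-drop label index = 3638 + 4 = 3642; at 30 labels/s that is 00:02:01:12, i.e. DF 00:02:01;12.

00:02:01;12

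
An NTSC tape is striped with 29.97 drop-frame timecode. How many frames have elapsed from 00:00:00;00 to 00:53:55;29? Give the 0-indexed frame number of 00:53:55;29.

96983

As if non-drop at 30 labels/s: (0 × 3600 + 53 × 60 + 55) × 30 + 29 = 97079.
Minute boundaries passed: 53; those not divisible by 10: 53 − 5 = 48; dropped labels = 2 × 48 = 96.
Actual frame index = 97079 − 96 = 96983.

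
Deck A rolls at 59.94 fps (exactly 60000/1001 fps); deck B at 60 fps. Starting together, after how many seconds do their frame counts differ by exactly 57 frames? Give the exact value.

950.95 seconds

The gap grows by |60 − 60000/1001| = 60/1001 frames per second.
Time for a 57-frame gap: 57 ÷ (60/1001) = 950.95 s.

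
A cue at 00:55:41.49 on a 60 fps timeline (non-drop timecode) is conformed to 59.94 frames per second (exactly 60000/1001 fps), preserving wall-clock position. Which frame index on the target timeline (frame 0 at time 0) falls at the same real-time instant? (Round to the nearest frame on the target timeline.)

frame 200309

Source frame index: (0×3600 + 55×60 + 41) × 60 + 49 = 200509.
Real time: 200509 / (60) = 200509/60 s.
Target frame: (200509/60) × (60000/1001) = 200509000/1001 ≈ 200308.691 → 200309.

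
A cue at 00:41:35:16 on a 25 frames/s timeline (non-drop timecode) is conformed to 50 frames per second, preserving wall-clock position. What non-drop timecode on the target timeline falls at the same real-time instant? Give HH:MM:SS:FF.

00:41:35:32

Source frame index: (0×3600 + 41×60 + 35) × 25 + 16 = 62391.
Real time: 62391 / (25) = 62391/25 s.
Target frame: (62391/25) × (50) = 124782.
At 50 labels/s: frame 124782 → 00:41:35:32.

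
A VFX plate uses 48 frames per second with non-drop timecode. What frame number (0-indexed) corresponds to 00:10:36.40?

Total seconds to the label: (0 × 3600 + 10 × 60 + 36) = 636.
Frame index = 636 × 48 + 40 = 30568.

30568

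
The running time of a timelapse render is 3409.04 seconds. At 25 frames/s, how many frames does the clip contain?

85226 frames

Frames = 3409.04 × 25 = 85226.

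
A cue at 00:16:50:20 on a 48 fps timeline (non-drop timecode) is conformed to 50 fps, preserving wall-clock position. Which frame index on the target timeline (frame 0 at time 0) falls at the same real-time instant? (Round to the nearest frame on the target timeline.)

Source frame index: (0×3600 + 16×60 + 50) × 48 + 20 = 48500.
Real time: 48500 / (48) = 12125/12 s.
Target frame: (12125/12) × (50) = 303125/6 ≈ 50520.833 → 50521.

frame 50521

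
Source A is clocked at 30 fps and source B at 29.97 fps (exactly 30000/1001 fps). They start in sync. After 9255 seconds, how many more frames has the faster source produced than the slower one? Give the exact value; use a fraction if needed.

A emits 30 × 9255 = 277650 frames; B emits 30000/1001 × 9255 = 277650000/1001.
Difference = 277650/1001 frames (≈ 277.3726); B is behind A.

277650/1001 frames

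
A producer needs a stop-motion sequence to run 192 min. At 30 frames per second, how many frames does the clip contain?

192 min = 11520 s.
Frames = 11520 × 30 = 345600.

345600 frames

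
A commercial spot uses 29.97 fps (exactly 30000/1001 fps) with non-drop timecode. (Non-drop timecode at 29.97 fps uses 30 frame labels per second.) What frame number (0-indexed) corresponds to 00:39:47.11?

Total seconds to the label: (0 × 3600 + 39 × 60 + 47) = 2387.
Frame index = 2387 × 30 + 11 = 71621.

71621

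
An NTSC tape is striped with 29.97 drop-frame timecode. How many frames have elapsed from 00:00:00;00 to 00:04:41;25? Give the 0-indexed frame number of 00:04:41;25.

8447

As if non-drop at 30 labels/s: (0 × 3600 + 4 × 60 + 41) × 30 + 25 = 8455.
Minute boundaries passed: 4; those not divisible by 10: 4 − 0 = 4; dropped labels = 2 × 4 = 8.
Actual frame index = 8455 − 8 = 8447.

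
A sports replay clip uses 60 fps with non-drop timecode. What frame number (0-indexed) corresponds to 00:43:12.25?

Total seconds to the label: (0 × 3600 + 43 × 60 + 12) = 2592.
Frame index = 2592 × 60 + 25 = 155545.

155545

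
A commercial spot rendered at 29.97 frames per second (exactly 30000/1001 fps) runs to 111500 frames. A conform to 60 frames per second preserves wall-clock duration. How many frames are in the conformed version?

223223 frames

Target frames = source frames × (target rate / source rate) = 111500 × (60)/(30000/1001) = 111500 × 1001/500 = 223223.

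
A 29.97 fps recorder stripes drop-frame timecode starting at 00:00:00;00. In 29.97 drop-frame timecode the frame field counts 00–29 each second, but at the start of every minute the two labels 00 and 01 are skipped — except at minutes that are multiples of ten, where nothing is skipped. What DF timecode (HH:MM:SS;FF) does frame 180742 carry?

Ten DF minutes hold 17982 frames, so frame 180742 lies in block 10 (frames 179820–197801) with 922 frames into that block.
The block's first minute is 1800 frames and the rest 1798 each; 922 frames reaches minute 0, so 10 × 18 + 0 × 2 = 180 labels have been skipped so far.
Adding those back, label number 180742 + 180 = 180922 at 30 labels/s is 6030 s + 22 f = 1 h 40 min 30 s frame 22, i.e. 01:40:30;22.

01:40:30;22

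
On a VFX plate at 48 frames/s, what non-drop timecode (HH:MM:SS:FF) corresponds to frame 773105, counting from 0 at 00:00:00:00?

773105 ÷ 48 = 16106 full seconds, remainder 17 frames.
16106 s = 4 h 28 min 26 s.
Timecode: 04:28:26:17.

04:28:26:17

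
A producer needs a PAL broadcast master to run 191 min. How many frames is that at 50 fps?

191 min = 11460 s.
Frames = 11460 × 50 = 573000.

573000 frames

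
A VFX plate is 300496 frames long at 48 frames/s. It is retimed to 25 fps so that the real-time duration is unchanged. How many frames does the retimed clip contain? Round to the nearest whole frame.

Frames at target rate = 300496 × (25) / (48) = 469525/3 ≈ 156508.333.
Nearest whole frame: 156508.

156508 frames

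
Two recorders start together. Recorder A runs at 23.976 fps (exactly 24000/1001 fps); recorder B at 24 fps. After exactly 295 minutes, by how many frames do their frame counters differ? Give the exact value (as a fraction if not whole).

295 min = 17700 s.
A emits 24000/1001 × 17700 = 424800000/1001 frames; B emits 24 × 17700 = 424800.
Difference = 424800/1001 frames (≈ 424.3756); B is ahead of A.

424800/1001 frames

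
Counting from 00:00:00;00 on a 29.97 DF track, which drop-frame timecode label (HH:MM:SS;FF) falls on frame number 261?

00:00:08;21

Ten DF minutes hold 17982 frames, so frame 261 lies in block 0 (frames 0–17981) with 261 frames into that block.
The block's first minute is 1800 frames and the rest 1798 each; 261 frames reaches minute 0, so 0 × 18 + 0 × 2 = 0 labels have been skipped so far.
Adding those back, label number 261 + 0 = 261 at 30 labels/s is 8 s + 21 f = 0 h 0 min 8 s frame 21, i.e. 00:00:08;21.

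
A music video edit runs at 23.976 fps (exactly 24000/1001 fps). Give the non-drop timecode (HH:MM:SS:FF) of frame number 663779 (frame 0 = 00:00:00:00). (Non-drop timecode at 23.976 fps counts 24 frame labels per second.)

07:40:57:11

663779 ÷ 24 = 27657 full seconds, remainder 11 frames.
27657 s = 7 h 40 min 57 s.
Timecode: 07:40:57:11.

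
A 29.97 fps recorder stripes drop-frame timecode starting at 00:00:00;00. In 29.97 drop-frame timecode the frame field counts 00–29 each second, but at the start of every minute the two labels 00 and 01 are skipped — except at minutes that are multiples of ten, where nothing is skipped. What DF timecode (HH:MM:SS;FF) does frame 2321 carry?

Ten DF minutes hold 17982 frames, so frame 2321 lies in block 0 (frames 0–17981) with 2321 frames into that block.
The block's first minute is 1800 frames and the rest 1798 each; 2321 frames reaches minute 1, so 0 × 18 + 1 × 2 = 2 labels have been skipped so far.
Adding those back, label number 2321 + 2 = 2323 at 30 labels/s is 77 s + 13 f = 0 h 1 min 17 s frame 13, i.e. 00:01:17;13.

00:01:17;13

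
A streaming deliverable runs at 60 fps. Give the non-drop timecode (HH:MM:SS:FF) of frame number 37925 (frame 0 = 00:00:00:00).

00:10:32:05

37925 ÷ 60 = 632 full seconds, remainder 5 frames.
632 s = 0 h 10 min 32 s.
Timecode: 00:10:32:05.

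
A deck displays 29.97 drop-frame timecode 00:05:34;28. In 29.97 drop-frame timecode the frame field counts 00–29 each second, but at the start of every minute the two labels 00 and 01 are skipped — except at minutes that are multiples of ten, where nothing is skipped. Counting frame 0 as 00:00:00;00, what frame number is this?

Complete 10-minute blocks: 0, each 17982 frames → 0.
Remaining 5 whole minutes in the current block: 1800 + 4 × 1798 = 8992 frames.
Within the current minute: 34 × 30 + 28 − 2 = 1046 (labels ;00/;01 skipped at this minute). Total = 0 + 8992 + 1046 = 10038.

10038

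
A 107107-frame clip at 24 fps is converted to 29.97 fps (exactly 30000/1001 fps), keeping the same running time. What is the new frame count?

133750 frames

Target frames = source frames × (target rate / source rate) = 107107 × (30000/1001)/(24) = 107107 × 1250/1001 = 133750.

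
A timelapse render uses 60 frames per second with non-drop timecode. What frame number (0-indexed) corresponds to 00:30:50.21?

Total seconds to the label: (0 × 3600 + 30 × 60 + 50) = 1850.
Frame index = 1850 × 60 + 21 = 111021.

frame 111021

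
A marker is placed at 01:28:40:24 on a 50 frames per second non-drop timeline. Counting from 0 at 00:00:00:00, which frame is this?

frame 266024

Total seconds to the label: (1 × 3600 + 28 × 60 + 40) = 5320.
Frame index = 5320 × 50 + 24 = 266024.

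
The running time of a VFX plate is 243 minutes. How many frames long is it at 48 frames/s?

243 min = 14580 s.
Frames = 14580 × 48 = 699840.

699840 frames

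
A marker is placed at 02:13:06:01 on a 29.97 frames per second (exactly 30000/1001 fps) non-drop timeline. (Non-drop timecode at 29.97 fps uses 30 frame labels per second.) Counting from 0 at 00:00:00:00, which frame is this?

Total seconds to the label: (2 × 3600 + 13 × 60 + 6) = 7986.
Frame index = 7986 × 30 + 1 = 239581.

frame 239581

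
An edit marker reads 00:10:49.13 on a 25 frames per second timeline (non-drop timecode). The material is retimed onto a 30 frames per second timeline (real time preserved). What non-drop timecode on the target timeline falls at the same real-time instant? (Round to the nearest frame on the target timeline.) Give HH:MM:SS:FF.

00:10:49:16

Source frame index: (0×3600 + 10×60 + 49) × 25 + 13 = 16238.
Real time: 16238 / (25) = 16238/25 s.
Target frame: (16238/25) × (30) = 97428/5 ≈ 19485.600 → 19486.
At 30 labels/s: frame 19486 → 00:10:49:16.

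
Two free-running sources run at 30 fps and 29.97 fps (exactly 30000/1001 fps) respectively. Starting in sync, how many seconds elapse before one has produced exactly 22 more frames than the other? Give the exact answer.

The gap grows by |30000/1001 − 30| = 30/1001 frames per second.
Time for a 22-frame gap: 22 ÷ (30/1001) = 11011/15 s.

11011/15 seconds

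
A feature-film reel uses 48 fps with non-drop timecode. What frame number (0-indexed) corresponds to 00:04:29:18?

12930

Total seconds to the label: (0 × 3600 + 4 × 60 + 29) = 269.
Frame index = 269 × 48 + 18 = 12930.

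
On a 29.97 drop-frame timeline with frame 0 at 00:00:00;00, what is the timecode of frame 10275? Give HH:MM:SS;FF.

Each 10-minute DF block holds 10 × 60 × 30 − 9 × 2 = 17982 frames. 10275 ÷ 17982 → 0 full blocks, remainder 10275.
Within the partial block the first minute is 1800 frames and each further minute 1798, so 5 further minute boundaries passed. Total skipped labels = 18 × 0 + 2 × 5 = 10.
Non-drop label index = 10275 + 10 = 10285; at 30 labels/s that is 00:05:42:25, i.e. DF 00:05:42;25.

00:05:42;25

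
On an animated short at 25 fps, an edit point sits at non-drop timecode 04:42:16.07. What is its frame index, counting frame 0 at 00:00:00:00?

423407

Total seconds to the label: (4 × 3600 + 42 × 60 + 16) = 16936.
Frame index = 16936 × 25 + 7 = 423407.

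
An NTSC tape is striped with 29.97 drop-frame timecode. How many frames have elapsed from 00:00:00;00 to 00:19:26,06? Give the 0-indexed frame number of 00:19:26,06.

34950

Complete 10-minute blocks: 1, each 17982 frames → 17982.
Remaining 9 whole minutes in the current block: 1800 + 8 × 1798 = 16184 frames.
Within the current minute: 26 × 30 + 6 − 2 = 784 (labels ;00/;01 skipped at this minute). Total = 17982 + 16184 + 784 = 34950.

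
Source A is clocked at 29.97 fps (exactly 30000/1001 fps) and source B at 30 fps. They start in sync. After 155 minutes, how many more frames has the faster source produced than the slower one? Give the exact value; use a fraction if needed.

155 min = 9300 s.
A emits 30000/1001 × 9300 = 279000000/1001 frames; B emits 30 × 9300 = 279000.
Difference = 279000/1001 frames (≈ 278.7213); B is ahead of A.

279000/1001 frames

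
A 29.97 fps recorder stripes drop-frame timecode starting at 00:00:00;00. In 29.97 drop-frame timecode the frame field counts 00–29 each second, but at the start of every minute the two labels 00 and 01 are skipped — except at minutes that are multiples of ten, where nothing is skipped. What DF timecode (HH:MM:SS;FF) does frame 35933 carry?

00:19:58;29

Ten DF minutes hold 17982 frames, so frame 35933 lies in block 1 (frames 17982–35963) with 17951 frames into that block.
The block's first minute is 1800 frames and the rest 1798 each; 17951 frames reaches minute 9, so 1 × 18 + 9 × 2 = 36 labels have been skipped so far.
Adding those back, label number 35933 + 36 = 35969 at 30 labels/s is 1198 s + 29 f = 0 h 19 min 58 s frame 29, i.e. 00:19:58;29.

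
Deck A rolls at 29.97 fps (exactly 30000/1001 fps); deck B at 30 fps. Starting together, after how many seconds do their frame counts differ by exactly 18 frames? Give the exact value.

600.6 seconds

The gap grows by |30 − 30000/1001| = 30/1001 frames per second.
Time for a 18-frame gap: 18 ÷ (30/1001) = 600.6 s.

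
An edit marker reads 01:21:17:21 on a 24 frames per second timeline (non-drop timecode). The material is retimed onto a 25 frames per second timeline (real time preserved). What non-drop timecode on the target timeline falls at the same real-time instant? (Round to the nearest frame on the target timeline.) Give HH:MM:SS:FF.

Source frame index: (1×3600 + 21×60 + 17) × 24 + 21 = 117069.
Real time: 117069 / (24) = 39023/8 s.
Target frame: (39023/8) × (25) = 975575/8 ≈ 121946.875 → 121947.
At 25 labels/s: frame 121947 → 01:21:17:22.

01:21:17:22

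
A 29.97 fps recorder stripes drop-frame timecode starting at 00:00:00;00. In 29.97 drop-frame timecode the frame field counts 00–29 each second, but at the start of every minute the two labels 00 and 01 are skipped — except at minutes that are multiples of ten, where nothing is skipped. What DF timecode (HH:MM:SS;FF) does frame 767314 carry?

07:06:42;22

Ten DF minutes hold 17982 frames, so frame 767314 lies in block 42 (frames 755244–773225) with 12070 frames into that block.
The block's first minute is 1800 frames and the rest 1798 each; 12070 frames reaches minute 6, so 42 × 18 + 6 × 2 = 768 labels have been skipped so far.
Adding those back, label number 767314 + 768 = 768082 at 30 labels/s is 25602 s + 22 f = 7 h 6 min 42 s frame 22, i.e. 07:06:42;22.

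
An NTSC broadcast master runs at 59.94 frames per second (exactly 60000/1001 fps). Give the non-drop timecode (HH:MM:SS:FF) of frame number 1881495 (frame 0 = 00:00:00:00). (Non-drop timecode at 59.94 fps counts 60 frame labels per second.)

1881495 ÷ 60 = 31358 full seconds, remainder 15 frames.
31358 s = 8 h 42 min 38 s.
Timecode: 08:42:38:15.

08:42:38:15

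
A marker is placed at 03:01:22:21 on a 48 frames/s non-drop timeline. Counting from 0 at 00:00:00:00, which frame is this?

522357

Total seconds to the label: (3 × 3600 + 1 × 60 + 22) = 10882.
Frame index = 10882 × 48 + 21 = 522357.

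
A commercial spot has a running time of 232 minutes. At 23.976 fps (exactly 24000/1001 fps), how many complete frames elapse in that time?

232 min = 13920 s.
Frames = 13920 × 24000/1001 = 334080000/1001 ≈ 333746.2537.
Complete frames: 333746.

333746 frames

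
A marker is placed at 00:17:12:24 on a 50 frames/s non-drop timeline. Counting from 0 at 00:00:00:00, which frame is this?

51624

Total seconds to the label: (0 × 3600 + 17 × 60 + 12) = 1032.
Frame index = 1032 × 50 + 24 = 51624.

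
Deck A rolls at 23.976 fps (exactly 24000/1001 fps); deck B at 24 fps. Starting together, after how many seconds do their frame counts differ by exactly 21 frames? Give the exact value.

The gap grows by |24 − 24000/1001| = 24/1001 frames per second.
Time for a 21-frame gap: 21 ÷ (24/1001) = 875.875 s.

875.875 seconds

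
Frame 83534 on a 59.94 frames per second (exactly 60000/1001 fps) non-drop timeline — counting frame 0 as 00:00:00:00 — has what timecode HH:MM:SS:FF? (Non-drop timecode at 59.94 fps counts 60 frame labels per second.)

00:23:12:14

83534 ÷ 60 = 1392 full seconds, remainder 14 frames.
1392 s = 0 h 23 min 12 s.
Timecode: 00:23:12:14.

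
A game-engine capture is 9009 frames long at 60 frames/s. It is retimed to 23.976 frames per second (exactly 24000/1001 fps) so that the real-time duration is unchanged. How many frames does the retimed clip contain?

3600 frames

Target frames = source frames × (target rate / source rate) = 9009 × (24000/1001)/(60) = 9009 × 400/1001 = 3600.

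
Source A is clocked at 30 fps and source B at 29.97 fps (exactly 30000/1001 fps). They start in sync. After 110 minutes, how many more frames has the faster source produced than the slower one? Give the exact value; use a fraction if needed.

110 min = 6600 s.
A emits 30 × 6600 = 198000 frames; B emits 30000/1001 × 6600 = 18000000/91.
Difference = 18000/91 frames (≈ 197.8022); B is behind A.

18000/91 frames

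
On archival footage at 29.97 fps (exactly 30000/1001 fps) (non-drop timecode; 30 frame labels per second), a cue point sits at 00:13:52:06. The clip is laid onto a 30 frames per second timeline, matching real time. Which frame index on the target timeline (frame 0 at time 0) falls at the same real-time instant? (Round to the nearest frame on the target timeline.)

frame 24991

Source frame index: (0×3600 + 13×60 + 52) × 30 + 6 = 24966.
Real time: 24966 / (30000/1001) = 4165161/5000 s.
Target frame: (4165161/5000) × (30) = 12495483/500 ≈ 24990.966 → 24991.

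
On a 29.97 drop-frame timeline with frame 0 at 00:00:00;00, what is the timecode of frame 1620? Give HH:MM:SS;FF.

00:00:54;00

Each 10-minute DF block holds 10 × 60 × 30 − 9 × 2 = 17982 frames. 1620 ÷ 17982 → 0 full blocks, remainder 1620.
Within the partial block the first minute is 1800 frames and each further minute 1798, so 0 further minute boundaries passed. Total skipped labels = 18 × 0 + 2 × 0 = 0.
Non-drop label index = 1620 + 0 = 1620; at 30 labels/s that is 00:00:54:00, i.e. DF 00:00:54;00.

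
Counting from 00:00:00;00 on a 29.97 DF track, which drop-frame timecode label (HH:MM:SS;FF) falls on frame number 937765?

Ten DF minutes hold 17982 frames, so frame 937765 lies in block 52 (frames 935064–953045) with 2701 frames into that block.
The block's first minute is 1800 frames and the rest 1798 each; 2701 frames reaches minute 1, so 52 × 18 + 1 × 2 = 938 labels have been skipped so far.
Adding those back, label number 937765 + 938 = 938703 at 30 labels/s is 31290 s + 3 f = 8 h 41 min 30 s frame 3, i.e. 08:41:30;03.

08:41:30;03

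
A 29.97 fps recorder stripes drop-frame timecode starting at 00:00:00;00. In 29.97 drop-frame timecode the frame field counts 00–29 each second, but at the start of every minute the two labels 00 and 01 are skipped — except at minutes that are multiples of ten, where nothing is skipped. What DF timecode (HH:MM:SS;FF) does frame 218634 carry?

02:01:35;02

Ten DF minutes hold 17982 frames, so frame 218634 lies in block 12 (frames 215784–233765) with 2850 frames into that block.
The block's first minute is 1800 frames and the rest 1798 each; 2850 frames reaches minute 1, so 12 × 18 + 1 × 2 = 218 labels have been skipped so far.
Adding those back, label number 218634 + 218 = 218852 at 30 labels/s is 7295 s + 2 f = 2 h 1 min 35 s frame 2, i.e. 02:01:35;02.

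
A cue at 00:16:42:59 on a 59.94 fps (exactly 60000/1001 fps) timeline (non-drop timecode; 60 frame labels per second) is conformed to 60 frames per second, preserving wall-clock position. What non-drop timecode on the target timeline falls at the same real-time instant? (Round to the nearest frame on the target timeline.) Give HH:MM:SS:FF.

00:16:43:59

Source frame index: (0×3600 + 16×60 + 42) × 60 + 59 = 60179.
Real time: 60179 / (60000/1001) = 60239179/60000 s.
Target frame: (60239179/60000) × (60) = 60239179/1000 ≈ 60239.179 → 60239.
At 60 labels/s: frame 60239 → 00:16:43:59.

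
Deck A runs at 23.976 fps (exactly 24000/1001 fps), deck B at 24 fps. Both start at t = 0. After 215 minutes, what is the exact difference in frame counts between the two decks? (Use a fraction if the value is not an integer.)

309600/1001 frames

215 min = 12900 s.
A emits 24000/1001 × 12900 = 309600000/1001 frames; B emits 24 × 12900 = 309600.
Difference = 309600/1001 frames (≈ 309.2907); B is ahead of A.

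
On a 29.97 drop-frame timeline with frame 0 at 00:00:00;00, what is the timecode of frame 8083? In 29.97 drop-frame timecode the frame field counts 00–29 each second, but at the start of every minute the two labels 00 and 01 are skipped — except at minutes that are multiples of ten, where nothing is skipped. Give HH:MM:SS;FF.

Each 10-minute DF block holds 10 × 60 × 30 − 9 × 2 = 17982 frames. 8083 ÷ 17982 → 0 full blocks, remainder 8083.
Within the partial block the first minute is 1800 frames and each further minute 1798, so 4 further minute boundaries passed. Total skipped labels = 18 × 0 + 2 × 4 = 8.
Non-drop label index = 8083 + 8 = 8091; at 30 labels/s that is 00:04:29:21, i.e. DF 00:04:29;21.

00:04:29;21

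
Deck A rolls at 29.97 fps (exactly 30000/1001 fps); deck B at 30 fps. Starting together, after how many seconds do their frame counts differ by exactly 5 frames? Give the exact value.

The gap grows by |30 − 30000/1001| = 30/1001 frames per second.
Time for a 5-frame gap: 5 ÷ (30/1001) = 1001/6 s.

1001/6 seconds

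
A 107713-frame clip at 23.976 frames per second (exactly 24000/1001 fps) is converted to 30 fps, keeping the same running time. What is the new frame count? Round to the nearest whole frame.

134776 frames

Frames at target rate = 107713 × (30) / (24000/1001) = 107820713/800 ≈ 134775.891.
Nearest whole frame: 134776.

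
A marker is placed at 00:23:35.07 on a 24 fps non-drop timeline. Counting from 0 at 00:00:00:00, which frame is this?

33967

Total seconds to the label: (0 × 3600 + 23 × 60 + 35) = 1415.
Frame index = 1415 × 24 + 7 = 33967.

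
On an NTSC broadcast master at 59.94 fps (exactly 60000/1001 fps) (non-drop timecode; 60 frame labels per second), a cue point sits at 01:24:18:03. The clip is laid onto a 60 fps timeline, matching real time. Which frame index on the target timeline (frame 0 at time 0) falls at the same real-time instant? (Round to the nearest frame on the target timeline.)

Source frame index: (1×3600 + 24×60 + 18) × 60 + 3 = 303483.
Real time: 303483 / (60000/1001) = 101262161/20000 s.
Target frame: (101262161/20000) × (60) = 303786483/1000 ≈ 303786.483 → 303786.

frame 303786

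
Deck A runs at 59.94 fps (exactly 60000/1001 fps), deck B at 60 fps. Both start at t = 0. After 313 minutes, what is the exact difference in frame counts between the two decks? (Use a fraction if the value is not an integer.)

1126800/1001 frames

313 min = 18780 s.
A emits 60000/1001 × 18780 = 1126800000/1001 frames; B emits 60 × 18780 = 1126800.
Difference = 1126800/1001 frames (≈ 1125.6743); B is ahead of A.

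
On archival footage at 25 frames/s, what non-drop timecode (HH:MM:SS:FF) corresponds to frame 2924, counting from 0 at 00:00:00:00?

00:01:56:24

2924 ÷ 25 = 116 full seconds, remainder 24 frames.
116 s = 0 h 1 min 56 s.
Timecode: 00:01:56:24.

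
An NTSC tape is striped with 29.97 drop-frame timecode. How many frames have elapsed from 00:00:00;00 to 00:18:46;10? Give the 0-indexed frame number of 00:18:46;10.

Complete 10-minute blocks: 1, each 17982 frames → 17982.
Remaining 8 whole minutes in the current block: 1800 + 7 × 1798 = 14386 frames.
Within the current minute: 46 × 30 + 10 − 2 = 1388 (labels ;00/;01 skipped at this minute). Total = 17982 + 14386 + 1388 = 33756.

33756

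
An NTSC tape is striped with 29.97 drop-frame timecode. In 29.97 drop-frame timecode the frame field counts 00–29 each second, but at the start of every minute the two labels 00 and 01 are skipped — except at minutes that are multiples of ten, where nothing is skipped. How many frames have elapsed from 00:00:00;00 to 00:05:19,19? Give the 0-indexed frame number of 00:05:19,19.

As if non-drop at 30 labels/s: (0 × 3600 + 5 × 60 + 19) × 30 + 19 = 9589.
Minute boundaries passed: 5; those not divisible by 10: 5 − 0 = 5; dropped labels = 2 × 5 = 10.
Actual frame index = 9589 − 10 = 9579.

9579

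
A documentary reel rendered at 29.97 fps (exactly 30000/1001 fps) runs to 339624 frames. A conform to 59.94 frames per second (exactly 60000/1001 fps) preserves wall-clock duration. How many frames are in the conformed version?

Target frames = source frames × (target rate / source rate) = 339624 × (60000/1001)/(30000/1001) = 339624 × 2 = 679248.

679248 frames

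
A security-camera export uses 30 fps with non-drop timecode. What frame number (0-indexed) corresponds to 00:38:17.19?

frame 68929

Total seconds to the label: (0 × 3600 + 38 × 60 + 17) = 2297.
Frame index = 2297 × 30 + 19 = 68929.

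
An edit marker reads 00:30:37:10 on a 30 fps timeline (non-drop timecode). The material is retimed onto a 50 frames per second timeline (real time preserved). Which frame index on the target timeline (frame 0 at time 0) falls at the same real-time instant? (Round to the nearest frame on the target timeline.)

frame 91867

Source frame index: (0×3600 + 30×60 + 37) × 30 + 10 = 55120.
Real time: 55120 / (30) = 5512/3 s.
Target frame: (5512/3) × (50) = 275600/3 ≈ 91866.667 → 91867.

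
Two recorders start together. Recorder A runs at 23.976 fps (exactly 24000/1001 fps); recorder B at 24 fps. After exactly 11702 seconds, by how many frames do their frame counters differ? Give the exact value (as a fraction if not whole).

280848/1001 frames

A emits 24000/1001 × 11702 = 280848000/1001 frames; B emits 24 × 11702 = 280848.
Difference = 280848/1001 frames (≈ 280.5674); B is ahead of A.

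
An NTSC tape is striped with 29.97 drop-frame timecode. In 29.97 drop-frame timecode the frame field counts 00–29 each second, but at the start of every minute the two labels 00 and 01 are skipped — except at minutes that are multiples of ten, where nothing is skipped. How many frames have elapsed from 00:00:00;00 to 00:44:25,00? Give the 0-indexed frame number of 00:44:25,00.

79870

Complete 10-minute blocks: 4, each 17982 frames → 71928.
Remaining 4 whole minutes in the current block: 1800 + 3 × 1798 = 7194 frames.
Within the current minute: 25 × 30 + 0 − 2 = 748 (labels ;00/;01 skipped at this minute). Total = 71928 + 7194 + 748 = 79870.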